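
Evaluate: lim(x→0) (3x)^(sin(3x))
This is an exponential indeterminate form.

For exponential indeterminate forms, take the natural log:
  Let L = lim(x→0) (3x)^(sin(3x))
  Then ln(L) = lim(x→0) [exponent × ln(base)]
  Evaluate using L'Hôpital or standard limits, then exponentiate.
  L = 1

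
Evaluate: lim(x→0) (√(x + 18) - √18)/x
This is a standard limit.

Factor or rationalize the expression:
  lim(x→0) (√(x + 18) - √18)/x = sqrt(2)/12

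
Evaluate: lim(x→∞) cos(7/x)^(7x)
This is an exponential indeterminate form.

For exponential indeterminate forms, take the natural log:
  Let L = lim(x→∞) cos(7/x)^(7x)
  Then ln(L) = lim(x→∞) [exponent × ln(base)]
  Evaluate using L'Hôpital or standard limits, then exponentiate.
  L = 1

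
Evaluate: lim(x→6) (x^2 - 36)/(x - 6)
This is a standard limit.

Factor or rationalize the expression:
  lim(x→6) (x^2 - 36)/(x - 6) = 12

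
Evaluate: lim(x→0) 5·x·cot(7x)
This is a 0·∞ indeterminate form.

Rewrite 0·∞ as a quotient (0/0 or ∞/∞ form), then apply L'Hôpital's rule:
  lim(x→0) 5·x·cot(7x) = 5/7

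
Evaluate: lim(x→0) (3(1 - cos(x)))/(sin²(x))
This is a 0/0 indeterminate form.

Apply L'Hôpital's rule: differentiate numerator and denominator separately.
  f(x) = 3 - 3·cos(x)   ⇒   f'(x) = 3·sin(x)
  g(x) = sin(x)^2   ⇒   g'(x) = 2·sin(x)·cos(x)
  lim(x→0) f'(x)/g'(x) = lim(x→0) (3·sin(x))/(2·sin(x)·cos(x))
  = 3/2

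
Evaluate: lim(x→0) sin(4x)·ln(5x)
This is a 0·∞ indeterminate form.

Rewrite 0·∞ as a quotient (0/0 or ∞/∞ form), then apply L'Hôpital's rule:
  lim(x→0) sin(4x)·ln(5x) = 0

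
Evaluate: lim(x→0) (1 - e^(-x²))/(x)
This is a 0/0 indeterminate form.

Apply L'Hôpital's rule: differentiate numerator and denominator separately.
  f(x) = 1 - e^(-x^2)   ⇒   f'(x) = 2·x·e^(-x^2)
  g(x) = x   ⇒   g'(x) = 1
  lim(x→0) f'(x)/g'(x) = lim(x→0) (2·x·e^(-x^2))/(1)
  = 0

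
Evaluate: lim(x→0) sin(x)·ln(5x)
This is a 0·∞ indeterminate form.

Rewrite 0·∞ as a quotient (0/0 or ∞/∞ form), then apply L'Hôpital's rule:
  lim(x→0) sin(x)·ln(5x) = 0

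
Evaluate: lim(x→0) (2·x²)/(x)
This is a 0/0 indeterminate form.

Apply L'Hôpital's rule: differentiate numerator and denominator separately.
  f(x) = 2·x^2   ⇒   f'(x) = 4·x
  g(x) = x   ⇒   g'(x) = 1
  lim(x→0) f'(x)/g'(x) = lim(x→0) (4·x)/(1)
  = 0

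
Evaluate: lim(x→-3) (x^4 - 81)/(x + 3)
This is a standard limit.

Factor or rationalize the expression:
  lim(x→-3) (x^4 - 81)/(x + 3) = -108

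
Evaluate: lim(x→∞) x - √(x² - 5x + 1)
This is an ∞-∞ indeterminate form.

Combine fractions or rationalize to convert ∞-∞ to 0/0 form:
  lim(x→∞) x - √(x² - 5x + 1) = 5/2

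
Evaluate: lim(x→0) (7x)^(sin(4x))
This is an exponential indeterminate form.

For exponential indeterminate forms, take the natural log:
  Let L = lim(x→0) (7x)^(sin(4x))
  Then ln(L) = lim(x→0) [exponent × ln(base)]
  Evaluate using L'Hôpital or standard limits, then exponentiate.
  L = 1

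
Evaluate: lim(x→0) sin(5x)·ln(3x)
This is a 0·∞ indeterminate form.

Rewrite 0·∞ as a quotient (0/0 or ∞/∞ form), then apply L'Hôpital's rule:
  lim(x→0) sin(5x)·ln(3x) = 0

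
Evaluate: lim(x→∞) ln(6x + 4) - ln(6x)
This is an ∞-∞ indeterminate form.

Combine fractions or rationalize to convert ∞-∞ to 0/0 form:
  lim(x→∞) ln(6x + 4) - ln(6x) = 0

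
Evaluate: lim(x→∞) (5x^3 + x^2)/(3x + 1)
This is an ∞/∞ indeterminate form.

Apply L'Hôpital's rule: differentiate numerator and denominator separately.
  f(x) = 5·x^3 + x^2   ⇒   f'(x) = 15·x^2 + 2·x
  g(x) = 3·x + 1   ⇒   g'(x) = 3
  lim(x→∞) f'(x)/g'(x) = lim(x→∞) (15·x^2 + 2·x)/(3)
  = ∞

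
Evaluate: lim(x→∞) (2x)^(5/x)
This is an exponential indeterminate form.

For exponential indeterminate forms, take the natural log:
  Let L = lim(x→∞) (2x)^(5/x)
  Then ln(L) = lim(x→∞) [exponent × ln(base)]
  Evaluate using L'Hôpital or standard limits, then exponentiate.
  L = 1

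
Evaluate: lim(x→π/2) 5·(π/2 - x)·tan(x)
This is a 0·∞ indeterminate form.

Rewrite 0·∞ as a quotient (0/0 or ∞/∞ form), then apply L'Hôpital's rule:
  lim(x→π/2) 5·(π/2 - x)·tan(x) = 5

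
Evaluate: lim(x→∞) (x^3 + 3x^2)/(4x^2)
This is an ∞/∞ indeterminate form.

Apply L'Hôpital's rule: differentiate numerator and denominator separately.
  f(x) = x^3 + 3·x^2   ⇒   f'(x) = 3·x^2 + 6·x
  g(x) = 4·x^2   ⇒   g'(x) = 8·x
  lim(x→∞) f'(x)/g'(x) = lim(x→∞) (3·x^2 + 6·x)/(8·x)
  = ∞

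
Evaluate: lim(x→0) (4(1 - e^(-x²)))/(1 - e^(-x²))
This is a 0/0 indeterminate form.

Apply L'Hôpital's rule: differentiate numerator and denominator separately.
  f(x) = 4 - 4·e^(-x^2)   ⇒   f'(x) = 8·x·e^(-x^2)
  g(x) = 1 - e^(-x^2)   ⇒   g'(x) = 2·x·e^(-x^2)
  lim(x→0) f'(x)/g'(x) = lim(x→0) (8·x·e^(-x^2))/(2·x·e^(-x^2))
  = 4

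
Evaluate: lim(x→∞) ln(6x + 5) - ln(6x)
This is an ∞-∞ indeterminate form.

Combine fractions or rationalize to convert ∞-∞ to 0/0 form:
  lim(x→∞) ln(6x + 5) - ln(6x) = 0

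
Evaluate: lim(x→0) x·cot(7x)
This is a 0·∞ indeterminate form.

Rewrite 0·∞ as a quotient (0/0 or ∞/∞ form), then apply L'Hôpital's rule:
  lim(x→0) x·cot(7x) = 1/7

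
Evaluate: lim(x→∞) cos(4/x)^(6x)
This is an exponential indeterminate form.

For exponential indeterminate forms, take the natural log:
  Let L = lim(x→∞) cos(4/x)^(6x)
  Then ln(L) = lim(x→∞) [exponent × ln(base)]
  Evaluate using L'Hôpital or standard limits, then exponentiate.
  L = 1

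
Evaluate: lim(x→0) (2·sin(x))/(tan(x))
This is a 0/0 indeterminate form.

Apply L'Hôpital's rule: differentiate numerator and denominator separately.
  f(x) = 2·sin(x)   ⇒   f'(x) = 2·cos(x)
  g(x) = tan(x)   ⇒   g'(x) = tan(x)^2 + 1
  lim(x→0) f'(x)/g'(x) = lim(x→0) (2·cos(x))/(tan(x)^2 + 1)
  = 2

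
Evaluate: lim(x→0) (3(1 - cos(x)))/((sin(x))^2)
This is a 0/0 indeterminate form.

Apply L'Hôpital's rule: differentiate numerator and denominator separately.
  f(x) = 3 - 3·cos(x)   ⇒   f'(x) = 3·sin(x)
  g(x) = sin(x)^2   ⇒   g'(x) = 2·sin(x)·cos(x)
  lim(x→0) f'(x)/g'(x) = lim(x→0) (3·sin(x))/(2·sin(x)·cos(x))
  = 3/2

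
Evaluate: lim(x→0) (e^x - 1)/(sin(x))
This is a 0/0 indeterminate form.

Apply L'Hôpital's rule: differentiate numerator and denominator separately.
  f(x) = e^(x) - 1   ⇒   f'(x) = e^(x)
  g(x) = sin(x)   ⇒   g'(x) = cos(x)
  lim(x→0) f'(x)/g'(x) = lim(x→0) (e^(x))/(cos(x))
  = 1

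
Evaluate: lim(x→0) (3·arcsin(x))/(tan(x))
This is a 0/0 indeterminate form.

Apply L'Hôpital's rule: differentiate numerator and denominator separately.
  f(x) = 3·asin(x)   ⇒   f'(x) = 3/sqrt(1 - x^2)
  g(x) = tan(x)   ⇒   g'(x) = tan(x)^2 + 1
  lim(x→0) f'(x)/g'(x) = lim(x→0) (3/sqrt(1 - x^2))/(tan(x)^2 + 1)
  = 3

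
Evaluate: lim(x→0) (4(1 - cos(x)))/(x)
This is a 0/0 indeterminate form.

Apply L'Hôpital's rule: differentiate numerator and denominator separately.
  f(x) = 4 - 4·cos(x)   ⇒   f'(x) = 4·sin(x)
  g(x) = x   ⇒   g'(x) = 1
  lim(x→0) f'(x)/g'(x) = lim(x→0) (4·sin(x))/(1)
  = 0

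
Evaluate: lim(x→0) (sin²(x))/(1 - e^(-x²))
This is a 0/0 indeterminate form.

Apply L'Hôpital's rule: differentiate numerator and denominator separately.
  f(x) = sin(x)^2   ⇒   f'(x) = 2·sin(x)·cos(x)
  g(x) = 1 - e^(-x^2)   ⇒   g'(x) = 2·x·e^(-x^2)
  lim(x→0) f'(x)/g'(x) = lim(x→0) (2·sin(x)·cos(x))/(2·x·e^(-x^2))
  = 1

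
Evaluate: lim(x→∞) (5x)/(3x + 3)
This is an ∞/∞ indeterminate form.

Apply L'Hôpital's rule: differentiate numerator and denominator separately.
  f(x) = 5·x   ⇒   f'(x) = 5
  g(x) = 3·x + 3   ⇒   g'(x) = 3
  lim(x→∞) f'(x)/g'(x) = lim(x→∞) (5)/(3)
  = 5/3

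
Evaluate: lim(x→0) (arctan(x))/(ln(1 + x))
This is a 0/0 indeterminate form.

Apply L'Hôpital's rule: differentiate numerator and denominator separately.
  f(x) = atan(x)   ⇒   f'(x) = 1/(x^2 + 1)
  g(x) = ln(x + 1)   ⇒   g'(x) = 1/(x + 1)
  lim(x→0) f'(x)/g'(x) = lim(x→0) (1/(x^2 + 1))/(1/(x + 1))
  = 1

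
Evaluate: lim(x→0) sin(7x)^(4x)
This is an exponential indeterminate form.

For exponential indeterminate forms, take the natural log:
  Let L = lim(x→0) sin(7x)^(4x)
  Then ln(L) = lim(x→0) [exponent × ln(base)]
  Evaluate using L'Hôpital or standard limits, then exponentiate.
  L = 1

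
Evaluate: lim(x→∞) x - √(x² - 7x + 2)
This is an ∞-∞ indeterminate form.

Combine fractions or rationalize to convert ∞-∞ to 0/0 form:
  lim(x→∞) x - √(x² - 7x + 2) = 7/2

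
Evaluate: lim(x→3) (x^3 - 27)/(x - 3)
This is a standard limit.

Factor or rationalize the expression:
  lim(x→3) (x^3 - 27)/(x - 3) = 27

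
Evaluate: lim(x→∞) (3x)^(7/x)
This is an exponential indeterminate form.

For exponential indeterminate forms, take the natural log:
  Let L = lim(x→∞) (3x)^(7/x)
  Then ln(L) = lim(x→∞) [exponent × ln(base)]
  Evaluate using L'Hôpital or standard limits, then exponentiate.
  L = 1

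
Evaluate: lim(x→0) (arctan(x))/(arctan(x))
This is a 0/0 indeterminate form.

Apply L'Hôpital's rule: differentiate numerator and denominator separately.
  f(x) = atan(x)   ⇒   f'(x) = 1/(x^2 + 1)
  g(x) = atan(x)   ⇒   g'(x) = 1/(x^2 + 1)
  lim(x→0) f'(x)/g'(x) = lim(x→0) (1/(x^2 + 1))/(1/(x^2 + 1))
  = 1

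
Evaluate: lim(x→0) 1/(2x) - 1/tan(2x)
This is an ∞-∞ indeterminate form.

Combine fractions or rationalize to convert ∞-∞ to 0/0 form:
  lim(x→0) 1/(2x) - 1/tan(2x) = 0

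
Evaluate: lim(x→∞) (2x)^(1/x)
This is an exponential indeterminate form.

For exponential indeterminate forms, take the natural log:
  Let L = lim(x→∞) (2x)^(1/x)
  Then ln(L) = lim(x→∞) [exponent × ln(base)]
  Evaluate using L'Hôpital or standard limits, then exponentiate.
  L = 1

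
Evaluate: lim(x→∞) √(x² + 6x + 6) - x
This is an ∞-∞ indeterminate form.

Combine fractions or rationalize to convert ∞-∞ to 0/0 form:
  lim(x→∞) √(x² + 6x + 6) - x = 3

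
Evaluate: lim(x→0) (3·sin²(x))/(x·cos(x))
This is a 0/0 indeterminate form.

Apply L'Hôpital's rule: differentiate numerator and denominator separately.
  f(x) = 3·sin(x)^2   ⇒   f'(x) = 6·sin(x)·cos(x)
  g(x) = x·cos(x)   ⇒   g'(x) = -x·sin(x) + cos(x)
  lim(x→0) f'(x)/g'(x) = lim(x→0) (6·sin(x)·cos(x))/(-x·sin(x) + cos(x))
  = 0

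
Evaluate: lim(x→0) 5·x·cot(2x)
This is a 0·∞ indeterminate form.

Rewrite 0·∞ as a quotient (0/0 or ∞/∞ form), then apply L'Hôpital's rule:
  lim(x→0) 5·x·cot(2x) = 5/2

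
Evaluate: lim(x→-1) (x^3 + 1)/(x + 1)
This is a standard limit.

Factor or rationalize the expression:
  lim(x→-1) (x^3 + 1)/(x + 1) = 3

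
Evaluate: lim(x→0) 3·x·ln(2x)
This is a 0·∞ indeterminate form.

Rewrite 0·∞ as a quotient (0/0 or ∞/∞ form), then apply L'Hôpital's rule:
  lim(x→0) 3·x·ln(2x) = 0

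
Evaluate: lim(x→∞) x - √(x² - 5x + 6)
This is an ∞-∞ indeterminate form.

Combine fractions or rationalize to convert ∞-∞ to 0/0 form:
  lim(x→∞) x - √(x² - 5x + 6) = 5/2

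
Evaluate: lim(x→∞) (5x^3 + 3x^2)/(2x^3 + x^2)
This is an ∞/∞ indeterminate form.

Apply L'Hôpital's rule: differentiate numerator and denominator separately.
  f(x) = 5·x^3 + 3·x^2   ⇒   f'(x) = 15·x^2 + 6·x
  g(x) = 2·x^3 + x^2   ⇒   g'(x) = 6·x^2 + 2·x
  lim(x→∞) f'(x)/g'(x) = lim(x→∞) (15·x^2 + 6·x)/(6·x^2 + 2·x)
  = 5/2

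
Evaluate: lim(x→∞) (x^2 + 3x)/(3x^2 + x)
This is an ∞/∞ indeterminate form.

Apply L'Hôpital's rule: differentiate numerator and denominator separately.
  f(x) = x^2 + 3·x   ⇒   f'(x) = 2·x + 3
  g(x) = 3·x^2 + x   ⇒   g'(x) = 6·x + 1
  lim(x→∞) f'(x)/g'(x) = lim(x→∞) (2·x + 3)/(6·x + 1)
  = 1/3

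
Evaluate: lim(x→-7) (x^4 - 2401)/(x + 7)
This is a standard limit.

Factor or rationalize the expression:
  lim(x→-7) (x^4 - 2401)/(x + 7) = -1372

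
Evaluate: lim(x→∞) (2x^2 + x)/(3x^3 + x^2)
This is an ∞/∞ indeterminate form.

Apply L'Hôpital's rule: differentiate numerator and denominator separately.
  f(x) = 2·x^2 + x   ⇒   f'(x) = 4·x + 1
  g(x) = 3·x^3 + x^2   ⇒   g'(x) = 9·x^2 + 2·x
  lim(x→∞) f'(x)/g'(x) = lim(x→∞) (4·x + 1)/(9·x^2 + 2·x)
  = 0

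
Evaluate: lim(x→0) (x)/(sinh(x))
This is a 0/0 indeterminate form.

Apply L'Hôpital's rule: differentiate numerator and denominator separately.
  f(x) = x   ⇒   f'(x) = 1
  g(x) = sinh(x)   ⇒   g'(x) = cosh(x)
  lim(x→0) f'(x)/g'(x) = lim(x→0) (1)/(cosh(x))
  = 1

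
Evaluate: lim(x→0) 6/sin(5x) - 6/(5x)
This is an ∞-∞ indeterminate form.

Combine fractions or rationalize to convert ∞-∞ to 0/0 form:
  lim(x→0) 6/sin(5x) - 6/(5x) = 0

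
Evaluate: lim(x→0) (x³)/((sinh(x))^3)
This is a 0/0 indeterminate form.

Apply L'Hôpital's rule: differentiate numerator and denominator separately.
  f(x) = x^3   ⇒   f'(x) = 3·x^2
  g(x) = sinh(x)^3   ⇒   g'(x) = 3·sinh(x)^2·cosh(x)
  lim(x→0) f'(x)/g'(x) = lim(x→0) (3·x^2)/(3·sinh(x)^2·cosh(x))
  = 1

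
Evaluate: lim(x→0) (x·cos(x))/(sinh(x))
This is a 0/0 indeterminate form.

Apply L'Hôpital's rule: differentiate numerator and denominator separately.
  f(x) = x·cos(x)   ⇒   f'(x) = -x·sin(x) + cos(x)
  g(x) = sinh(x)   ⇒   g'(x) = cosh(x)
  lim(x→0) f'(x)/g'(x) = lim(x→0) (-x·sin(x) + cos(x))/(cosh(x))
  = 1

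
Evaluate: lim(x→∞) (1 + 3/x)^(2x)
This is an exponential indeterminate form.

For exponential indeterminate forms, take the natural log:
  Let L = lim(x→∞) (1 + 3/x)^(2x)
  Then ln(L) = lim(x→∞) [exponent × ln(base)]
  Evaluate using L'Hôpital or standard limits, then exponentiate.
  L = e^(6)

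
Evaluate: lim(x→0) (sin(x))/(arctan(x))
This is a 0/0 indeterminate form.

Apply L'Hôpital's rule: differentiate numerator and denominator separately.
  f(x) = sin(x)   ⇒   f'(x) = cos(x)
  g(x) = atan(x)   ⇒   g'(x) = 1/(x^2 + 1)
  lim(x→0) f'(x)/g'(x) = lim(x→0) (cos(x))/(1/(x^2 + 1))
  = 1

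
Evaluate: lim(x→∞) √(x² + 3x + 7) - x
This is an ∞-∞ indeterminate form.

Combine fractions or rationalize to convert ∞-∞ to 0/0 form:
  lim(x→∞) √(x² + 3x + 7) - x = 3/2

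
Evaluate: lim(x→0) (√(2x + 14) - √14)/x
This is a standard limit.

Factor or rationalize the expression:
  lim(x→0) (√(2x + 14) - √14)/x = sqrt(14)/14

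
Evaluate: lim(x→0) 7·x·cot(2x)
This is a 0·∞ indeterminate form.

Rewrite 0·∞ as a quotient (0/0 or ∞/∞ form), then apply L'Hôpital's rule:
  lim(x→0) 7·x·cot(2x) = 7/2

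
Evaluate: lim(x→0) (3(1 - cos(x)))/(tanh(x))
This is a 0/0 indeterminate form.

Apply L'Hôpital's rule: differentiate numerator and denominator separately.
  f(x) = 3 - 3·cos(x)   ⇒   f'(x) = 3·sin(x)
  g(x) = tanh(x)   ⇒   g'(x) = 1 - tanh(x)^2
  lim(x→0) f'(x)/g'(x) = lim(x→0) (3·sin(x))/(1 - tanh(x)^2)
  = 0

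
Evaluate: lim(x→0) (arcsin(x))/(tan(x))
This is a 0/0 indeterminate form.

Apply L'Hôpital's rule: differentiate numerator and denominator separately.
  f(x) = asin(x)   ⇒   f'(x) = 1/sqrt(1 - x^2)
  g(x) = tan(x)   ⇒   g'(x) = tan(x)^2 + 1
  lim(x→0) f'(x)/g'(x) = lim(x→0) (1/sqrt(1 - x^2))/(tan(x)^2 + 1)
  = 1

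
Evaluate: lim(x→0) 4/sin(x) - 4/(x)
This is an ∞-∞ indeterminate form.

Combine fractions or rationalize to convert ∞-∞ to 0/0 form:
  lim(x→0) 4/sin(x) - 4/(x) = 0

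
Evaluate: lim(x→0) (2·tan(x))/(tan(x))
This is a 0/0 indeterminate form.

Apply L'Hôpital's rule: differentiate numerator and denominator separately.
  f(x) = 2·tan(x)   ⇒   f'(x) = 2·tan(x)^2 + 2
  g(x) = tan(x)   ⇒   g'(x) = tan(x)^2 + 1
  lim(x→0) f'(x)/g'(x) = lim(x→0) (2·tan(x)^2 + 2)/(tan(x)^2 + 1)
  = 2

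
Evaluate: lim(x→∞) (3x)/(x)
This is an ∞/∞ indeterminate form.

Apply L'Hôpital's rule: differentiate numerator and denominator separately.
  f(x) = 3·x   ⇒   f'(x) = 3
  g(x) = x   ⇒   g'(x) = 1
  lim(x→∞) f'(x)/g'(x) = lim(x→∞) (3)/(1)
  = 3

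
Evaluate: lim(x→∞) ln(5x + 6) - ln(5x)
This is an ∞-∞ indeterminate form.

Combine fractions or rationalize to convert ∞-∞ to 0/0 form:
  lim(x→∞) ln(5x + 6) - ln(5x) = 0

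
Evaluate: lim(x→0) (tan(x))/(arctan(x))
This is a 0/0 indeterminate form.

Apply L'Hôpital's rule: differentiate numerator and denominator separately.
  f(x) = tan(x)   ⇒   f'(x) = tan(x)^2 + 1
  g(x) = atan(x)   ⇒   g'(x) = 1/(x^2 + 1)
  lim(x→0) f'(x)/g'(x) = lim(x→0) (tan(x)^2 + 1)/(1/(x^2 + 1))
  = 1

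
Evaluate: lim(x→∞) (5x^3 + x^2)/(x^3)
This is an ∞/∞ indeterminate form.

Apply L'Hôpital's rule: differentiate numerator and denominator separately.
  f(x) = 5·x^3 + x^2   ⇒   f'(x) = 15·x^2 + 2·x
  g(x) = x^3   ⇒   g'(x) = 3·x^2
  lim(x→∞) f'(x)/g'(x) = lim(x→∞) (15·x^2 + 2·x)/(3·x^2)
  = 5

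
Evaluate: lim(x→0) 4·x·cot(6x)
This is a 0·∞ indeterminate form.

Rewrite 0·∞ as a quotient (0/0 or ∞/∞ form), then apply L'Hôpital's rule:
  lim(x→0) 4·x·cot(6x) = 2/3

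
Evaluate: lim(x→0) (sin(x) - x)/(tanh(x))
This is a 0/0 indeterminate form.

Apply L'Hôpital's rule: differentiate numerator and denominator separately.
  f(x) = -x + sin(x)   ⇒   f'(x) = cos(x) - 1
  g(x) = tanh(x)   ⇒   g'(x) = 1 - tanh(x)^2
  lim(x→0) f'(x)/g'(x) = lim(x→0) (cos(x) - 1)/(1 - tanh(x)^2)
  = 0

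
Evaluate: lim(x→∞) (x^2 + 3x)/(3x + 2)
This is an ∞/∞ indeterminate form.

Apply L'Hôpital's rule: differentiate numerator and denominator separately.
  f(x) = x^2 + 3·x   ⇒   f'(x) = 2·x + 3
  g(x) = 3·x + 2   ⇒   g'(x) = 3
  lim(x→∞) f'(x)/g'(x) = lim(x→∞) (2·x + 3)/(3)
  = ∞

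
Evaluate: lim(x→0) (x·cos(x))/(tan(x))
This is a 0/0 indeterminate form.

Apply L'Hôpital's rule: differentiate numerator and denominator separately.
  f(x) = x·cos(x)   ⇒   f'(x) = -x·sin(x) + cos(x)
  g(x) = tan(x)   ⇒   g'(x) = tan(x)^2 + 1
  lim(x→0) f'(x)/g'(x) = lim(x→0) (-x·sin(x) + cos(x))/(tan(x)^2 + 1)
  = 1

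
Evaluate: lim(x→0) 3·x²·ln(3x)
This is a 0·∞ indeterminate form.

Rewrite 0·∞ as a quotient (0/0 or ∞/∞ form), then apply L'Hôpital's rule:
  lim(x→0) 3·x²·ln(3x) = 0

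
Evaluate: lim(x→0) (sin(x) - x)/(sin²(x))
This is a 0/0 indeterminate form.

Apply L'Hôpital's rule: differentiate numerator and denominator separately.
  f(x) = -x + sin(x)   ⇒   f'(x) = cos(x) - 1
  g(x) = sin(x)^2   ⇒   g'(x) = 2·sin(x)·cos(x)
  lim(x→0) f'(x)/g'(x) = lim(x→0) (cos(x) - 1)/(2·sin(x)·cos(x))
  = 0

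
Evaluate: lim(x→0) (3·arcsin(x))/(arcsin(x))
This is a 0/0 indeterminate form.

Apply L'Hôpital's rule: differentiate numerator and denominator separately.
  f(x) = 3·asin(x)   ⇒   f'(x) = 3/sqrt(1 - x^2)
  g(x) = asin(x)   ⇒   g'(x) = 1/sqrt(1 - x^2)
  lim(x→0) f'(x)/g'(x) = lim(x→0) (3/sqrt(1 - x^2))/(1/sqrt(1 - x^2))
  = 3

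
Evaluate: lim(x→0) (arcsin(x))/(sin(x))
This is a 0/0 indeterminate form.

Apply L'Hôpital's rule: differentiate numerator and denominator separately.
  f(x) = asin(x)   ⇒   f'(x) = 1/sqrt(1 - x^2)
  g(x) = sin(x)   ⇒   g'(x) = cos(x)
  lim(x→0) f'(x)/g'(x) = lim(x→0) (1/sqrt(1 - x^2))/(cos(x))
  = 1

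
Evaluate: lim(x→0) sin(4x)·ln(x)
This is a 0·∞ indeterminate form.

Rewrite 0·∞ as a quotient (0/0 or ∞/∞ form), then apply L'Hôpital's rule:
  lim(x→0) sin(4x)·ln(x) = 0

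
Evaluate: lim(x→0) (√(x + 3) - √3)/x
This is a standard limit.

Factor or rationalize the expression:
  lim(x→0) (√(x + 3) - √3)/x = sqrt(3)/6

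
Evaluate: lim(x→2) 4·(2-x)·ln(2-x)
This is a 0·∞ indeterminate form.

Rewrite 0·∞ as a quotient (0/0 or ∞/∞ form), then apply L'Hôpital's rule:
  lim(x→2) 4·(2-x)·ln(2-x) = 0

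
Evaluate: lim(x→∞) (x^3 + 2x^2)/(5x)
This is an ∞/∞ indeterminate form.

Apply L'Hôpital's rule: differentiate numerator and denominator separately.
  f(x) = x^3 + 2·x^2   ⇒   f'(x) = 3·x^2 + 4·x
  g(x) = 5·x   ⇒   g'(x) = 5
  lim(x→∞) f'(x)/g'(x) = lim(x→∞) (3·x^2 + 4·x)/(5)
  = ∞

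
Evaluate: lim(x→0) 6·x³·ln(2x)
This is a 0·∞ indeterminate form.

Rewrite 0·∞ as a quotient (0/0 or ∞/∞ form), then apply L'Hôpital's rule:
  lim(x→0) 6·x³·ln(2x) = 0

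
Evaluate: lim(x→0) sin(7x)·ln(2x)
This is a 0·∞ indeterminate form.

Rewrite 0·∞ as a quotient (0/0 or ∞/∞ form), then apply L'Hôpital's rule:
  lim(x→0) sin(7x)·ln(2x) = 0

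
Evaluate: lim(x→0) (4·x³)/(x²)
This is a 0/0 indeterminate form.

Apply L'Hôpital's rule: differentiate numerator and denominator separately.
  f(x) = 4·x^3   ⇒   f'(x) = 12·x^2
  g(x) = x^2   ⇒   g'(x) = 2·x
  lim(x→0) f'(x)/g'(x) = lim(x→0) (12·x^2)/(2·x)
  = 0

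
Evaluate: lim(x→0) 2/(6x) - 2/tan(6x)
This is an ∞-∞ indeterminate form.

Combine fractions or rationalize to convert ∞-∞ to 0/0 form:
  lim(x→0) 2/(6x) - 2/tan(6x) = 0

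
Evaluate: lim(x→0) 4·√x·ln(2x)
This is a 0·∞ indeterminate form.

Rewrite 0·∞ as a quotient (0/0 or ∞/∞ form), then apply L'Hôpital's rule:
  lim(x→0) 4·√x·ln(2x) = 0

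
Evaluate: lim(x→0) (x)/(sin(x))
This is a 0/0 indeterminate form.

Apply L'Hôpital's rule: differentiate numerator and denominator separately.
  f(x) = x   ⇒   f'(x) = 1
  g(x) = sin(x)   ⇒   g'(x) = cos(x)
  lim(x→0) f'(x)/g'(x) = lim(x→0) (1)/(cos(x))
  = 1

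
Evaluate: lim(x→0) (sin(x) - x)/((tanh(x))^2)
This is a 0/0 indeterminate form.

Apply L'Hôpital's rule: differentiate numerator and denominator separately.
  f(x) = -x + sin(x)   ⇒   f'(x) = cos(x) - 1
  g(x) = tanh(x)^2   ⇒   g'(x) = (2 - 2·tanh(x)^2)·tanh(x)
  lim(x→0) f'(x)/g'(x) = lim(x→0) (cos(x) - 1)/((2 - 2·tanh(x)^2)·tanh(x))
  = 0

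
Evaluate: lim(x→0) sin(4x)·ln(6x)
This is a 0·∞ indeterminate form.

Rewrite 0·∞ as a quotient (0/0 or ∞/∞ form), then apply L'Hôpital's rule:
  lim(x→0) sin(4x)·ln(6x) = 0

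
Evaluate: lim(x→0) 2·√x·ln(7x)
This is a 0·∞ indeterminate form.

Rewrite 0·∞ as a quotient (0/0 or ∞/∞ form), then apply L'Hôpital's rule:
  lim(x→0) 2·√x·ln(7x) = 0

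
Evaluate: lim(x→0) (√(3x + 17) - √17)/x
This is a standard limit.

Factor or rationalize the expression:
  lim(x→0) (√(3x + 17) - √17)/x = 3·sqrt(17)/34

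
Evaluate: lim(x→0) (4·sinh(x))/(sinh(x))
This is a 0/0 indeterminate form.

Apply L'Hôpital's rule: differentiate numerator and denominator separately.
  f(x) = 4·sinh(x)   ⇒   f'(x) = 4·cosh(x)
  g(x) = sinh(x)   ⇒   g'(x) = cosh(x)
  lim(x→0) f'(x)/g'(x) = lim(x→0) (4·cosh(x))/(cosh(x))
  = 4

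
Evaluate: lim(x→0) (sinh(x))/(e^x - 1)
This is a 0/0 indeterminate form.

Apply L'Hôpital's rule: differentiate numerator and denominator separately.
  f(x) = sinh(x)   ⇒   f'(x) = cosh(x)
  g(x) = e^(x) - 1   ⇒   g'(x) = e^(x)
  lim(x→0) f'(x)/g'(x) = lim(x→0) (cosh(x))/(e^(x))
  = 1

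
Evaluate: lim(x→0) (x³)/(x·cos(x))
This is a 0/0 indeterminate form.

Apply L'Hôpital's rule: differentiate numerator and denominator separately.
  f(x) = x^3   ⇒   f'(x) = 3·x^2
  g(x) = x·cos(x)   ⇒   g'(x) = -x·sin(x) + cos(x)
  lim(x→0) f'(x)/g'(x) = lim(x→0) (3·x^2)/(-x·sin(x) + cos(x))
  = 0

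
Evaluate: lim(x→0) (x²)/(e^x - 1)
This is a 0/0 indeterminate form.

Apply L'Hôpital's rule: differentiate numerator and denominator separately.
  f(x) = x^2   ⇒   f'(x) = 2·x
  g(x) = e^(x) - 1   ⇒   g'(x) = e^(x)
  lim(x→0) f'(x)/g'(x) = lim(x→0) (2·x)/(e^(x))
  = 0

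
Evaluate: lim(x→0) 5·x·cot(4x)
This is a 0·∞ indeterminate form.

Rewrite 0·∞ as a quotient (0/0 or ∞/∞ form), then apply L'Hôpital's rule:
  lim(x→0) 5·x·cot(4x) = 5/4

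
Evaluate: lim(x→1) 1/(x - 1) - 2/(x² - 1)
This is an ∞-∞ indeterminate form.

Combine fractions or rationalize to convert ∞-∞ to 0/0 form:
  lim(x→1) 1/(x - 1) - 2/(x² - 1) = 1/2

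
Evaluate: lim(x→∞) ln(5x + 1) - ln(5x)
This is an ∞-∞ indeterminate form.

Combine fractions or rationalize to convert ∞-∞ to 0/0 form:
  lim(x→∞) ln(5x + 1) - ln(5x) = 0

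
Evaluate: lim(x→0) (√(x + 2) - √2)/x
This is a standard limit.

Factor or rationalize the expression:
  lim(x→0) (√(x + 2) - √2)/x = sqrt(2)/4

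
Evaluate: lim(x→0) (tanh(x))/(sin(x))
This is a 0/0 indeterminate form.

Apply L'Hôpital's rule: differentiate numerator and denominator separately.
  f(x) = tanh(x)   ⇒   f'(x) = 1 - tanh(x)^2
  g(x) = sin(x)   ⇒   g'(x) = cos(x)
  lim(x→0) f'(x)/g'(x) = lim(x→0) (1 - tanh(x)^2)/(cos(x))
  = 1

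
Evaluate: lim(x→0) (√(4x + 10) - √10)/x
This is a standard limit.

Factor or rationalize the expression:
  lim(x→0) (√(4x + 10) - √10)/x = sqrt(10)/5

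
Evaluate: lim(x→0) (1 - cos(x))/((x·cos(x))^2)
This is a 0/0 indeterminate form.

Apply L'Hôpital's rule: differentiate numerator and denominator separately.
  f(x) = 1 - cos(x)   ⇒   f'(x) = sin(x)
  g(x) = x^2·cos(x)^2   ⇒   g'(x) = -2·x^2·sin(x)·cos(x) + 2·x·cos(x)^2
  lim(x→0) f'(x)/g'(x) = lim(x→0) (sin(x))/(-2·x^2·sin(x)·cos(x) + 2·x·cos(x)^2)
  = 1/2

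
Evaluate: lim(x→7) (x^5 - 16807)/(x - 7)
This is a standard limit.

Factor or rationalize the expression:
  lim(x→7) (x^5 - 16807)/(x - 7) = 12005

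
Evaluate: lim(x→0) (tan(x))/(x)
This is a 0/0 indeterminate form.

Apply L'Hôpital's rule: differentiate numerator and denominator separately.
  f(x) = tan(x)   ⇒   f'(x) = tan(x)^2 + 1
  g(x) = x   ⇒   g'(x) = 1
  lim(x→0) f'(x)/g'(x) = lim(x→0) (tan(x)^2 + 1)/(1)
  = 1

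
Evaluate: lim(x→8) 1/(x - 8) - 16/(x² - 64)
This is an ∞-∞ indeterminate form.

Combine fractions or rationalize to convert ∞-∞ to 0/0 form:
  lim(x→8) 1/(x - 8) - 16/(x² - 64) = 1/16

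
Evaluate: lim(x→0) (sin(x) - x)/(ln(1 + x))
This is a 0/0 indeterminate form.

Apply L'Hôpital's rule: differentiate numerator and denominator separately.
  f(x) = -x + sin(x)   ⇒   f'(x) = cos(x) - 1
  g(x) = ln(x + 1)   ⇒   g'(x) = 1/(x + 1)
  lim(x→0) f'(x)/g'(x) = lim(x→0) (cos(x) - 1)/(1/(x + 1))
  = 0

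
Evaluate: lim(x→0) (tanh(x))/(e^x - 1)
This is a 0/0 indeterminate form.

Apply L'Hôpital's rule: differentiate numerator and denominator separately.
  f(x) = tanh(x)   ⇒   f'(x) = 1 - tanh(x)^2
  g(x) = e^(x) - 1   ⇒   g'(x) = e^(x)
  lim(x→0) f'(x)/g'(x) = lim(x→0) (1 - tanh(x)^2)/(e^(x))
  = 1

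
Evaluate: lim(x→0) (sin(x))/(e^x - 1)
This is a 0/0 indeterminate form.

Apply L'Hôpital's rule: differentiate numerator and denominator separately.
  f(x) = sin(x)   ⇒   f'(x) = cos(x)
  g(x) = e^(x) - 1   ⇒   g'(x) = e^(x)
  lim(x→0) f'(x)/g'(x) = lim(x→0) (cos(x))/(e^(x))
  = 1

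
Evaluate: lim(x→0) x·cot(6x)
This is a 0·∞ indeterminate form.

Rewrite 0·∞ as a quotient (0/0 or ∞/∞ form), then apply L'Hôpital's rule:
  lim(x→0) x·cot(6x) = 1/6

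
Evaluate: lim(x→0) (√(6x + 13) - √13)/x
This is a standard limit.

Factor or rationalize the expression:
  lim(x→0) (√(6x + 13) - √13)/x = 3·sqrt(13)/13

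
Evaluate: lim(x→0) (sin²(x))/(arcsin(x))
This is a 0/0 indeterminate form.

Apply L'Hôpital's rule: differentiate numerator and denominator separately.
  f(x) = sin(x)^2   ⇒   f'(x) = 2·sin(x)·cos(x)
  g(x) = asin(x)   ⇒   g'(x) = 1/sqrt(1 - x^2)
  lim(x→0) f'(x)/g'(x) = lim(x→0) (2·sin(x)·cos(x))/(1/sqrt(1 - x^2))
  = 0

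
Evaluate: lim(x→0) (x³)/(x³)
This is a 0/0 indeterminate form.

Apply L'Hôpital's rule: differentiate numerator and denominator separately.
  f(x) = x^3   ⇒   f'(x) = 3·x^2
  g(x) = x^3   ⇒   g'(x) = 3·x^2
  lim(x→0) f'(x)/g'(x) = lim(x→0) (3·x^2)/(3·x^2)
  = 1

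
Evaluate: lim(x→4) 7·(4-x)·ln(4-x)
This is a 0·∞ indeterminate form.

Rewrite 0·∞ as a quotient (0/0 or ∞/∞ form), then apply L'Hôpital's rule:
  lim(x→4) 7·(4-x)·ln(4-x) = 0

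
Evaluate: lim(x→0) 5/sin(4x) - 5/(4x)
This is an ∞-∞ indeterminate form.

Combine fractions or rationalize to convert ∞-∞ to 0/0 form:
  lim(x→0) 5/sin(4x) - 5/(4x) = 0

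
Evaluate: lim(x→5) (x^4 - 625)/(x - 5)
This is a standard limit.

Factor or rationalize the expression:
  lim(x→5) (x^4 - 625)/(x - 5) = 500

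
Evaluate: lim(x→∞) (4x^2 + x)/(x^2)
This is an ∞/∞ indeterminate form.

Apply L'Hôpital's rule: differentiate numerator and denominator separately.
  f(x) = 4·x^2 + x   ⇒   f'(x) = 8·x + 1
  g(x) = x^2   ⇒   g'(x) = 2·x
  lim(x→∞) f'(x)/g'(x) = lim(x→∞) (8·x + 1)/(2·x)
  = 4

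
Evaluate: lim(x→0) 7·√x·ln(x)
This is a 0·∞ indeterminate form.

Rewrite 0·∞ as a quotient (0/0 or ∞/∞ form), then apply L'Hôpital's rule:
  lim(x→0) 7·√x·ln(x) = 0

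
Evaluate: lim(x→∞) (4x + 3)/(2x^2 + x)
This is an ∞/∞ indeterminate form.

Apply L'Hôpital's rule: differentiate numerator and denominator separately.
  f(x) = 4·x + 3   ⇒   f'(x) = 4
  g(x) = 2·x^2 + x   ⇒   g'(x) = 4·x + 1
  lim(x→∞) f'(x)/g'(x) = lim(x→∞) (4)/(4·x + 1)
  = 0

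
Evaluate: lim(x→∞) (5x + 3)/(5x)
This is an ∞/∞ indeterminate form.

Apply L'Hôpital's rule: differentiate numerator and denominator separately.
  f(x) = 5·x + 3   ⇒   f'(x) = 5
  g(x) = 5·x   ⇒   g'(x) = 5
  lim(x→∞) f'(x)/g'(x) = lim(x→∞) (5)/(5)
  = 1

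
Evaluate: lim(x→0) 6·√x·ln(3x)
This is a 0·∞ indeterminate form.

Rewrite 0·∞ as a quotient (0/0 or ∞/∞ form), then apply L'Hôpital's rule:
  lim(x→0) 6·√x·ln(3x) = 0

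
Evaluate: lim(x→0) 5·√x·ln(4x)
This is a 0·∞ indeterminate form.

Rewrite 0·∞ as a quotient (0/0 or ∞/∞ form), then apply L'Hôpital's rule:
  lim(x→0) 5·√x·ln(4x) = 0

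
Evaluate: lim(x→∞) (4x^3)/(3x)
This is an ∞/∞ indeterminate form.

Apply L'Hôpital's rule: differentiate numerator and denominator separately.
  f(x) = 4·x^3   ⇒   f'(x) = 12·x^2
  g(x) = 3·x   ⇒   g'(x) = 3
  lim(x→∞) f'(x)/g'(x) = lim(x→∞) (12·x^2)/(3)
  = ∞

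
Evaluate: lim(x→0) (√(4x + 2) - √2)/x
This is a standard limit.

Factor or rationalize the expression:
  lim(x→0) (√(4x + 2) - √2)/x = sqrt(2)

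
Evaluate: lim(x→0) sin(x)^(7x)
This is an exponential indeterminate form.

For exponential indeterminate forms, take the natural log:
  Let L = lim(x→0) sin(x)^(7x)
  Then ln(L) = lim(x→0) [exponent × ln(base)]
  Evaluate using L'Hôpital or standard limits, then exponentiate.
  L = 1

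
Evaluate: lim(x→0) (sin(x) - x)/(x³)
This is a 0/0 indeterminate form.

Apply L'Hôpital's rule: differentiate numerator and denominator separately.
  f(x) = -x + sin(x)   ⇒   f'(x) = cos(x) - 1
  g(x) = x^3   ⇒   g'(x) = 3·x^2
  lim(x→0) f'(x)/g'(x) = lim(x→0) (cos(x) - 1)/(3·x^2)
  = -1/6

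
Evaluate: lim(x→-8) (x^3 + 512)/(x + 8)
This is a standard limit.

Factor or rationalize the expression:
  lim(x→-8) (x^3 + 512)/(x + 8) = 192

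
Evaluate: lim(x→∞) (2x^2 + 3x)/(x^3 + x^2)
This is an ∞/∞ indeterminate form.

Apply L'Hôpital's rule: differentiate numerator and denominator separately.
  f(x) = 2·x^2 + 3·x   ⇒   f'(x) = 4·x + 3
  g(x) = x^3 + x^2   ⇒   g'(x) = 3·x^2 + 2·x
  lim(x→∞) f'(x)/g'(x) = lim(x→∞) (4·x + 3)/(3·x^2 + 2·x)
  = 0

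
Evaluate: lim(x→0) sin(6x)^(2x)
This is an exponential indeterminate form.

For exponential indeterminate forms, take the natural log:
  Let L = lim(x→0) sin(6x)^(2x)
  Then ln(L) = lim(x→0) [exponent × ln(base)]
  Evaluate using L'Hôpital or standard limits, then exponentiate.
  L = 1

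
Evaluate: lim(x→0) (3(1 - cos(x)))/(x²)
This is a 0/0 indeterminate form.

Apply L'Hôpital's rule: differentiate numerator and denominator separately.
  f(x) = 3 - 3·cos(x)   ⇒   f'(x) = 3·sin(x)
  g(x) = x^2   ⇒   g'(x) = 2·x
  lim(x→0) f'(x)/g'(x) = lim(x→0) (3·sin(x))/(2·x)
  = 3/2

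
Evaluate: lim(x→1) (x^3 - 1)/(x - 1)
This is a standard limit.

Factor or rationalize the expression:
  lim(x→1) (x^3 - 1)/(x - 1) = 3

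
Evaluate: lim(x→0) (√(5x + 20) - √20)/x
This is a standard limit.

Factor or rationalize the expression:
  lim(x→0) (√(5x + 20) - √20)/x = sqrt(5)/4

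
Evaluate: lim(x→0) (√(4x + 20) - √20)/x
This is a standard limit.

Factor or rationalize the expression:
  lim(x→0) (√(4x + 20) - √20)/x = sqrt(5)/5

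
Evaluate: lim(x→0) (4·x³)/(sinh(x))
This is a 0/0 indeterminate form.

Apply L'Hôpital's rule: differentiate numerator and denominator separately.
  f(x) = 4·x^3   ⇒   f'(x) = 12·x^2
  g(x) = sinh(x)   ⇒   g'(x) = cosh(x)
  lim(x→0) f'(x)/g'(x) = lim(x→0) (12·x^2)/(cosh(x))
  = 0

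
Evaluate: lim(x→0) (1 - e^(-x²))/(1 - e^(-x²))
This is a 0/0 indeterminate form.

Apply L'Hôpital's rule: differentiate numerator and denominator separately.
  f(x) = 1 - e^(-x^2)   ⇒   f'(x) = 2·x·e^(-x^2)
  g(x) = 1 - e^(-x^2)   ⇒   g'(x) = 2·x·e^(-x^2)
  lim(x→0) f'(x)/g'(x) = lim(x→0) (2·x·e^(-x^2))/(2·x·e^(-x^2))
  = 1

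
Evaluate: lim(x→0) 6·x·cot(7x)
This is a 0·∞ indeterminate form.

Rewrite 0·∞ as a quotient (0/0 or ∞/∞ form), then apply L'Hôpital's rule:
  lim(x→0) 6·x·cot(7x) = 6/7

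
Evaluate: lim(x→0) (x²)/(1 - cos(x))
This is a 0/0 indeterminate form.

Apply L'Hôpital's rule: differentiate numerator and denominator separately.
  f(x) = x^2   ⇒   f'(x) = 2·x
  g(x) = 1 - cos(x)   ⇒   g'(x) = sin(x)
  lim(x→0) f'(x)/g'(x) = lim(x→0) (2·x)/(sin(x))
  = 2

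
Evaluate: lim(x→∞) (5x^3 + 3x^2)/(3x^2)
This is an ∞/∞ indeterminate form.

Apply L'Hôpital's rule: differentiate numerator and denominator separately.
  f(x) = 5·x^3 + 3·x^2   ⇒   f'(x) = 15·x^2 + 6·x
  g(x) = 3·x^2   ⇒   g'(x) = 6·x
  lim(x→∞) f'(x)/g'(x) = lim(x→∞) (15·x^2 + 6·x)/(6·x)
  = ∞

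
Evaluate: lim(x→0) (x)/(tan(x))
This is a 0/0 indeterminate form.

Apply L'Hôpital's rule: differentiate numerator and denominator separately.
  f(x) = x   ⇒   f'(x) = 1
  g(x) = tan(x)   ⇒   g'(x) = tan(x)^2 + 1
  lim(x→0) f'(x)/g'(x) = lim(x→0) (1)/(tan(x)^2 + 1)
  = 1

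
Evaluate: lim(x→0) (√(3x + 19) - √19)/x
This is a standard limit.

Factor or rationalize the expression:
  lim(x→0) (√(3x + 19) - √19)/x = 3·sqrt(19)/38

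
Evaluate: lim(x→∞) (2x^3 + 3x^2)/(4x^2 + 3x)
This is an ∞/∞ indeterminate form.

Apply L'Hôpital's rule: differentiate numerator and denominator separately.
  f(x) = 2·x^3 + 3·x^2   ⇒   f'(x) = 6·x^2 + 6·x
  g(x) = 4·x^2 + 3·x   ⇒   g'(x) = 8·x + 3
  lim(x→∞) f'(x)/g'(x) = lim(x→∞) (6·x^2 + 6·x)/(8·x + 3)
  = ∞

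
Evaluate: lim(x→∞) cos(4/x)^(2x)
This is an exponential indeterminate form.

For exponential indeterminate forms, take the natural log:
  Let L = lim(x→∞) cos(4/x)^(2x)
  Then ln(L) = lim(x→∞) [exponent × ln(base)]
  Evaluate using L'Hôpital or standard limits, then exponentiate.
  L = 1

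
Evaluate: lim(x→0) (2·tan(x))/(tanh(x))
This is a 0/0 indeterminate form.

Apply L'Hôpital's rule: differentiate numerator and denominator separately.
  f(x) = 2·tan(x)   ⇒   f'(x) = 2·tan(x)^2 + 2
  g(x) = tanh(x)   ⇒   g'(x) = 1 - tanh(x)^2
  lim(x→0) f'(x)/g'(x) = lim(x→0) (2·tan(x)^2 + 2)/(1 - tanh(x)^2)
  = 2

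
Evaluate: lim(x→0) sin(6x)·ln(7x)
This is a 0·∞ indeterminate form.

Rewrite 0·∞ as a quotient (0/0 or ∞/∞ form), then apply L'Hôpital's rule:
  lim(x→0) sin(6x)·ln(7x) = 0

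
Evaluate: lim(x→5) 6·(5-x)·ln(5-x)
This is a 0·∞ indeterminate form.

Rewrite 0·∞ as a quotient (0/0 or ∞/∞ form), then apply L'Hôpital's rule:
  lim(x→5) 6·(5-x)·ln(5-x) = 0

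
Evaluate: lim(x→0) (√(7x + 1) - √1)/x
This is a standard limit.

Factor or rationalize the expression:
  lim(x→0) (√(7x + 1) - √1)/x = 7/2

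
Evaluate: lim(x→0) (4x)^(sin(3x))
This is an exponential indeterminate form.

For exponential indeterminate forms, take the natural log:
  Let L = lim(x→0) (4x)^(sin(3x))
  Then ln(L) = lim(x→0) [exponent × ln(base)]
  Evaluate using L'Hôpital or standard limits, then exponentiate.
  L = 1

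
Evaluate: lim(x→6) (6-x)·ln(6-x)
This is a 0·∞ indeterminate form.

Rewrite 0·∞ as a quotient (0/0 or ∞/∞ form), then apply L'Hôpital's rule:
  lim(x→6) (6-x)·ln(6-x) = 0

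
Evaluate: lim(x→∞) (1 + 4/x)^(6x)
This is an exponential indeterminate form.

For exponential indeterminate forms, take the natural log:
  Let L = lim(x→∞) (1 + 4/x)^(6x)
  Then ln(L) = lim(x→∞) [exponent × ln(base)]
  Evaluate using L'Hôpital or standard limits, then exponentiate.
  L = e^(24)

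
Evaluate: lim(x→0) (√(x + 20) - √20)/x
This is a standard limit.

Factor or rationalize the expression:
  lim(x→0) (√(x + 20) - √20)/x = sqrt(5)/20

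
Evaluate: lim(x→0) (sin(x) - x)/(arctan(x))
This is a 0/0 indeterminate form.

Apply L'Hôpital's rule: differentiate numerator and denominator separately.
  f(x) = -x + sin(x)   ⇒   f'(x) = cos(x) - 1
  g(x) = atan(x)   ⇒   g'(x) = 1/(x^2 + 1)
  lim(x→0) f'(x)/g'(x) = lim(x→0) (cos(x) - 1)/(1/(x^2 + 1))
  = 0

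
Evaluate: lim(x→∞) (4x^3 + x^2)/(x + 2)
This is an ∞/∞ indeterminate form.

Apply L'Hôpital's rule: differentiate numerator and denominator separately.
  f(x) = 4·x^3 + x^2   ⇒   f'(x) = 12·x^2 + 2·x
  g(x) = x + 2   ⇒   g'(x) = 1
  lim(x→∞) f'(x)/g'(x) = lim(x→∞) (12·x^2 + 2·x)/(1)
  = ∞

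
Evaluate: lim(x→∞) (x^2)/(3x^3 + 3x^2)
This is an ∞/∞ indeterminate form.

Apply L'Hôpital's rule: differentiate numerator and denominator separately.
  f(x) = x^2   ⇒   f'(x) = 2·x
  g(x) = 3·x^3 + 3·x^2   ⇒   g'(x) = 9·x^2 + 6·x
  lim(x→∞) f'(x)/g'(x) = lim(x→∞) (2·x)/(9·x^2 + 6·x)
  = 0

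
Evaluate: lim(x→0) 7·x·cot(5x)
This is a 0·∞ indeterminate form.

Rewrite 0·∞ as a quotient (0/0 or ∞/∞ form), then apply L'Hôpital's rule:
  lim(x→0) 7·x·cot(5x) = 7/5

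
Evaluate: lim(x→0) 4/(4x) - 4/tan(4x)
This is an ∞-∞ indeterminate form.

Combine fractions or rationalize to convert ∞-∞ to 0/0 form:
  lim(x→0) 4/(4x) - 4/tan(4x) = 0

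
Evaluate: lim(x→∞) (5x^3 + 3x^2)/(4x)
This is an ∞/∞ indeterminate form.

Apply L'Hôpital's rule: differentiate numerator and denominator separately.
  f(x) = 5·x^3 + 3·x^2   ⇒   f'(x) = 15·x^2 + 6·x
  g(x) = 4·x   ⇒   g'(x) = 4
  lim(x→∞) f'(x)/g'(x) = lim(x→∞) (15·x^2 + 6·x)/(4)
  = ∞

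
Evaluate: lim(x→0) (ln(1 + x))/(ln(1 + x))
This is a 0/0 indeterminate form.

Apply L'Hôpital's rule: differentiate numerator and denominator separately.
  f(x) = ln(x + 1)   ⇒   f'(x) = 1/(x + 1)
  g(x) = ln(x + 1)   ⇒   g'(x) = 1/(x + 1)
  lim(x→0) f'(x)/g'(x) = lim(x→0) (1/(x + 1))/(1/(x + 1))
  = 1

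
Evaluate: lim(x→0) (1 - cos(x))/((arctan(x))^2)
This is a 0/0 indeterminate form.

Apply L'Hôpital's rule: differentiate numerator and denominator separately.
  f(x) = 1 - cos(x)   ⇒   f'(x) = sin(x)
  g(x) = atan(x)^2   ⇒   g'(x) = 2·atan(x)/(x^2 + 1)
  lim(x→0) f'(x)/g'(x) = lim(x→0) (sin(x))/(2·atan(x)/(x^2 + 1))
  = 1/2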